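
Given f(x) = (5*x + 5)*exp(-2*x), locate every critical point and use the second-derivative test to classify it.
f'(x) = 5*(-2*x - 1)*exp(-2*x)

Solve f'(x) = 0:
  f'(x) = (-10*x - 5)·exp(-2*x) and exp(-2*x) > 0 for every x, so f'(x) = 0 ⇔ -10*x - 5 = 0.
  Factor: -10*x - 5 = -5*(2*x + 1) = 0.
  ⇒ x = -1/2

f''(x) = 20*x*exp(-2*x)
Second-derivative test at each critical point:
  f''(-1/2) = -27.1828 < 0 → local maximum

Critical points: x = -1/2 (local maximum)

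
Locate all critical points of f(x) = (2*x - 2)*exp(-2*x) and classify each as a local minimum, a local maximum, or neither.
f'(x) = 2*(3 - 2*x)*exp(-2*x)

Solve f'(x) = 0:
  f'(x) = (6 - 4*x)·exp(-2*x) and exp(-2*x) > 0 for every x, so f'(x) = 0 ⇔ 6 - 4*x = 0.
  Factor: 6 - 4*x = -2*(2*x - 3) = 0.
  ⇒ x = 3/2

f''(x) = 8*(x - 2)*exp(-2*x)
Second-derivative test at each critical point:
  f''(3/2) = -0.1991 < 0 → local maximum

Critical points: x = 3/2 (local maximum)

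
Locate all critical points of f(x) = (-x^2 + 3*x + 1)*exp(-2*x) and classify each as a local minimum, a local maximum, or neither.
f'(x) = (2*x^2 - 8*x + 1)*exp(-2*x)

Solve f'(x) = 0:
  f'(x) = (2*x^2 - 8*x + 1)·exp(-2*x) and exp(-2*x) > 0 for every x, so f'(x) = 0 ⇔ 2*x^2 - 8*x + 1 = 0.
  2*x^2 - 8*x + 1 = 0 has no rational roots; quadratic formula: x = (8 ± √56)/4.
  ⇒ x = 2 - sqrt(14)/2 ≈ 0.1292, sqrt(14)/2 + 2 ≈ 3.8708

f''(x) = 2*(-2*x^2 + 10*x - 5)*exp(-2*x)
Second-derivative test at each critical point:
  f''(0.1292) = -5.7796 < 0 → local maximum
  f''(3.8708) = 0.0033 > 0 → local minimum

Critical points: x = 2 - sqrt(14)/2 ≈ 0.1292 (local maximum); x = sqrt(14)/2 + 2 ≈ 3.8708 (local minimum)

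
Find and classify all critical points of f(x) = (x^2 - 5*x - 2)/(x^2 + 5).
f'(x) = (5*x^2 + 14*x - 25)/(x^4 + 10*x^2 + 25)

Solve f'(x) = 0:
  f'(x) = (5*x^2 + 14*x - 25)/(x^2 + 5)^2; the denominator is positive wherever f is defined, so f'(x) = 0 ⇔ 5*x^2 + 14*x - 25 = 0.
  5*x^2 + 14*x - 25 = 0 has no rational roots; quadratic formula: x = (-14 ± √696)/10.
  ⇒ x = -sqrt(174)/5 - 7/5 ≈ -4.0382, -7/5 + sqrt(174)/5 ≈ 1.2382

f''(x) = 2*(-5*x^3 - 21*x^2 + 75*x + 35)/(x^6 + 15*x^4 + 75*x^2 + 125)
Second-derivative test at each critical point:
  f''(-4.0382) = -0.0581 < 0 → local maximum
  f''(1.2382) = 0.6181 > 0 → local minimum

Critical points: x = -sqrt(174)/5 - 7/5 ≈ -4.0382 (local maximum); x = -7/5 + sqrt(174)/5 ≈ 1.2382 (local minimum)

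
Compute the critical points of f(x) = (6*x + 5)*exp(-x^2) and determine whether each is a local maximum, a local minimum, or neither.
f'(x) = 2*(-x*(6*x + 5) + 3)*exp(-x^2)

Solve f'(x) = 0:
  f'(x) = (-12*x^2 - 10*x + 6)·exp(-x^2) and exp(-x^2) > 0 for every x, so f'(x) = 0 ⇔ -12*x^2 - 10*x + 6 = 0.
  Factor: -12*x^2 - 10*x + 6 = -2*(6*x^2 + 5*x - 3); 6*x^2 + 5*x - 3 = 0 has no rational roots; quadratic formula: x = (-5 ± √97)/12.
  ⇒ x = -sqrt(97)/12 - 5/12 ≈ -1.2374, -5/12 + sqrt(97)/12 ≈ 0.4041

f''(x) = 2*(2*x^2*(6*x + 5) - 18*x - 5)*exp(-x^2)
Second-derivative test at each critical point:
  f''(-1.2374) = 4.2603 > 0 → local minimum
  f''(0.4041) = -16.7304 < 0 → local maximum

Critical points: x = -sqrt(97)/12 - 5/12 ≈ -1.2374 (local minimum); x = -5/12 + sqrt(97)/12 ≈ 0.4041 (local maximum)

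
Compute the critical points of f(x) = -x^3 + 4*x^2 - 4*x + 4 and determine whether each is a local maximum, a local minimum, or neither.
f'(x) = -3*x^2 + 8*x - 4

Solve f'(x) = 0:
  Factor: -3*x^2 + 8*x - 4 = -(x - 2)*(3*x - 2) = 0.
  ⇒ x = 2/3, 2

f''(x) = 8 - 6*x
Second-derivative test at each critical point:
  f''(2/3) = 4 > 0 → local minimum
  f''(2) = -4 < 0 → local maximum

Critical points: x = 2/3 (local minimum); x = 2 (local maximum)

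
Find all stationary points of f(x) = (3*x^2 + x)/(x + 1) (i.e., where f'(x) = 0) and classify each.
f'(x) = (3*x^2 + 6*x + 1)/(x^2 + 2*x + 1)

Solve f'(x) = 0:
  f'(x) = (3*x^2 + 6*x + 1)/(x + 1)^2; the denominator is positive wherever f is defined, so f'(x) = 0 ⇔ 3*x^2 + 6*x + 1 = 0.
  3*x^2 + 6*x + 1 = 0 has no rational roots; quadratic formula: x = (-6 ± √24)/6.
  ⇒ x = -1 - sqrt(6)/3 ≈ -1.8165, -1 + sqrt(6)/3 ≈ -0.1835

f''(x) = 4/(x^3 + 3*x^2 + 3*x + 1)
Second-derivative test at each critical point:
  f''(-1.8165) = -7.3485 < 0 → local maximum
  f''(-0.1835) = 7.3485 > 0 → local minimum

Critical points: x = -1 - sqrt(6)/3 ≈ -1.8165 (local maximum); x = -1 + sqrt(6)/3 ≈ -0.1835 (local minimum)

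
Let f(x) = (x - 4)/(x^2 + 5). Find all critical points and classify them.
f'(x) = (x^2 - 2*x*(x - 4) + 5)/(x^2 + 5)^2

Solve f'(x) = 0:
  f'(x) = -(x^2 - 8*x - 5)/(x^2 + 5)^2; the denominator is positive wherever f is defined, so f'(x) = 0 ⇔ -x^2 + 8*x + 5 = 0.
  x^2 - 8*x - 5 = 0 has no rational roots; quadratic formula: x = (8 ± √84)/2.
  ⇒ x = 4 - sqrt(21) ≈ -0.5826, 4 + sqrt(21) ≈ 8.5826

f''(x) = 2*(4*x^2*(x - 4) + (4 - 3*x)*(x^2 + 5))/(x^2 + 5)^3
Second-derivative test at each critical point:
  f''(-0.5826) = 0.3215 > 0 → local minimum
  f''(8.5826) = -0.0015 < 0 → local maximum

Critical points: x = 4 - sqrt(21) ≈ -0.5826 (local minimum); x = 4 + sqrt(21) ≈ 8.5826 (local maximum)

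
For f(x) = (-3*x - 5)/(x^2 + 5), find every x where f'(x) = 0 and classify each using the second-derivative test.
f'(x) = (3*x^2 + 10*x - 15)/(x^4 + 10*x^2 + 25)

Solve f'(x) = 0:
  f'(x) = (3*x^2 + 10*x - 15)/(x^2 + 5)^2; the denominator is positive wherever f is defined, so f'(x) = 0 ⇔ 3*x^2 + 10*x - 15 = 0.
  3*x^2 + 10*x - 15 = 0 has no rational roots; quadratic formula: x = (-10 ± √280)/6.
  ⇒ x = -sqrt(70)/3 - 5/3 ≈ -4.4555, -5/3 + sqrt(70)/3 ≈ 1.1222

f''(x) = 2*(-4*x^2*(3*x + 5) + (9*x + 5)*(x^2 + 5))/(x^2 + 5)^3
Second-derivative test at each critical point:
  f''(-4.4555) = -0.0271 < 0 → local maximum
  f''(1.1222) = 0.4271 > 0 → local minimum

Critical points: x = -sqrt(70)/3 - 5/3 ≈ -4.4555 (local maximum); x = -5/3 + sqrt(70)/3 ≈ 1.1222 (local minimum)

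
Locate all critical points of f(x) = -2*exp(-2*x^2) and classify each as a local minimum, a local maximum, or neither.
f'(x) = 8*x*exp(-2*x^2)

Solve f'(x) = 0:
  f'(x) = (8*x)·exp(-2*x^2) and exp(-2*x^2) > 0 for every x, so f'(x) = 0 ⇔ 8*x = 0.
  8*x = 0.
  ⇒ x = 0

f''(x) = 8*(1 - 4*x^2)*exp(-2*x^2)
Second-derivative test at each critical point:
  f''(0) = 8 > 0 → local minimum

Critical points: x = 0 (local minimum)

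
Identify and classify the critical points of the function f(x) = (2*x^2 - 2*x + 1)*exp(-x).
f'(x) = (-2*x^2 + 6*x - 3)*exp(-x)

Solve f'(x) = 0:
  f'(x) = (-2*x^2 + 6*x - 3)·exp(-x) and exp(-x) > 0 for every x, so f'(x) = 0 ⇔ -2*x^2 + 6*x - 3 = 0.
  2*x^2 - 6*x + 3 = 0 has no rational roots; quadratic formula: x = (6 ± √12)/4.
  ⇒ x = 3/2 - sqrt(3)/2 ≈ 0.6340, sqrt(3)/2 + 3/2 ≈ 2.3660

f''(x) = (2*x^2 - 10*x + 9)*exp(-x)
Second-derivative test at each critical point:
  f''(0.6340) = 1.8376 > 0 → local minimum
  f''(2.3660) = -0.3251 < 0 → local maximum

Critical points: x = 3/2 - sqrt(3)/2 ≈ 0.6340 (local minimum); x = sqrt(3)/2 + 3/2 ≈ 2.3660 (local maximum)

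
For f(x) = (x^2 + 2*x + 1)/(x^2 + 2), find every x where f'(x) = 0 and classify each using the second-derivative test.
f'(x) = 2*(-x^2 + x + 2)/(x^4 + 4*x^2 + 4)

Solve f'(x) = 0:
  f'(x) = -2*(x - 2)*(x + 1)/(x^2 + 2)^2; the denominator is positive wherever f is defined, so f'(x) = 0 ⇔ -2*x^2 + 2*x + 4 = 0.
  Factor: -2*x^2 + 2*x + 4 = -2*(x - 2)*(x + 1) = 0.
  ⇒ x = -1, 2

f''(x) = 2*(2*x^3 - 3*x^2 - 12*x + 2)/(x^6 + 6*x^4 + 12*x^2 + 8)
Second-derivative test at each critical point:
  f''(-1) = 2/3 > 0 → local minimum
  f''(2) = -1/6 < 0 → local maximum

Critical points: x = -1 (local minimum); x = 2 (local maximum)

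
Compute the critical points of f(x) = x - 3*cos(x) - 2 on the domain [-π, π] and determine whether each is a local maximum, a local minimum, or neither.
f'(x) = 3*sin(x) + 1

Solve f'(x) = 0 on [-π, π]:
  f'(x) = 0 ⇔ sin(x) = -1/3, i.e. x = arcsin(-1/3) + 2nπ or x = π − arcsin(-1/3) + 2nπ; keep the solutions lying in [-π, π].
  ⇒ x = -pi + asin(1/3) ≈ -2.8018, -asin(1/3) ≈ -0.3398

f''(x) = 3*cos(x)
Second-derivative test at each critical point:
  f''(-2.8018) = -2.8284 < 0 → local maximum
  f''(-0.3398) = 2.8284 > 0 → local minimum

Critical points: x = -pi + asin(1/3) ≈ -2.8018 (local maximum); x = -asin(1/3) ≈ -0.3398 (local minimum)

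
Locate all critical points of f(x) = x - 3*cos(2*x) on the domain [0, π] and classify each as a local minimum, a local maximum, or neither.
f'(x) = 6*sin(2*x) + 1

Solve f'(x) = 0 on [0, π]:
  f'(x) = 0 ⇔ sin(2*x) = -1/6, i.e. 2*x = arcsin(-1/6) + 2nπ or 2*x = π − arcsin(-1/6) + 2nπ; keep the solutions lying in [0, π].
  ⇒ x = asin(1/6)/2 + pi/2 ≈ 1.6545, pi - asin(1/6)/2 ≈ 3.0579

f''(x) = 12*cos(2*x)
Second-derivative test at each critical point:
  f''(1.6545) = -11.8322 < 0 → local maximum
  f''(3.0579) = 11.8322 > 0 → local minimum

Critical points: x = asin(1/6)/2 + pi/2 ≈ 1.6545 (local maximum); x = pi - asin(1/6)/2 ≈ 3.0579 (local minimum)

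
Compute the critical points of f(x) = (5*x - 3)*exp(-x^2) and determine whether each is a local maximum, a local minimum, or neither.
f'(x) = (-2*x*(5*x - 3) + 5)*exp(-x^2)

Solve f'(x) = 0:
  f'(x) = (-10*x^2 + 6*x + 5)·exp(-x^2) and exp(-x^2) > 0 for every x, so f'(x) = 0 ⇔ -10*x^2 + 6*x + 5 = 0.
  10*x^2 - 6*x - 5 = 0 has no rational roots; quadratic formula: x = (6 ± √236)/20.
  ⇒ x = 3/10 - sqrt(59)/10 ≈ -0.4681, 3/10 + sqrt(59)/10 ≈ 1.0681

f''(x) = 2*(2*x^2*(5*x - 3) - 15*x + 3)*exp(-x^2)
Second-derivative test at each critical point:
  f''(-0.4681) = 12.3392 > 0 → local minimum
  f''(1.0681) = -4.9089 < 0 → local maximum

Critical points: x = 3/10 - sqrt(59)/10 ≈ -0.4681 (local minimum); x = 3/10 + sqrt(59)/10 ≈ 1.0681 (local maximum)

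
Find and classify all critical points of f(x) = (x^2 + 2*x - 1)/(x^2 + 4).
f'(x) = 2*(-x^2 + 5*x + 4)/(x^4 + 8*x^2 + 16)

Solve f'(x) = 0:
  f'(x) = -2*(x^2 - 5*x - 4)/(x^2 + 4)^2; the denominator is positive wherever f is defined, so f'(x) = 0 ⇔ -2*x^2 + 10*x + 8 = 0.
  Factor: -2*x^2 + 10*x + 8 = -2*(x^2 - 5*x - 4); x^2 - 5*x - 4 = 0 has no rational roots; quadratic formula: x = (5 ± √41)/2.
  ⇒ x = 5/2 - sqrt(41)/2 ≈ -0.7016, 5/2 + sqrt(41)/2 ≈ 5.7016

f''(x) = 2*(2*x^3 - 15*x^2 - 24*x + 20)/(x^6 + 12*x^4 + 48*x^2 + 64)
Second-derivative test at each critical point:
  f''(-0.7016) = 0.6346 > 0 → local minimum
  f''(5.7016) = -0.0096 < 0 → local maximum

Critical points: x = 5/2 - sqrt(41)/2 ≈ -0.7016 (local minimum); x = 5/2 + sqrt(41)/2 ≈ 5.7016 (local maximum)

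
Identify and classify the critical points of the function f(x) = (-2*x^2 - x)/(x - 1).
f'(x) = (-2*x^2 + 4*x + 1)/(x^2 - 2*x + 1)

Solve f'(x) = 0:
  f'(x) = -(2*x^2 - 4*x - 1)/(x - 1)^2; the denominator is positive wherever f is defined, so f'(x) = 0 ⇔ -2*x^2 + 4*x + 1 = 0.
  2*x^2 - 4*x - 1 = 0 has no rational roots; quadratic formula: x = (4 ± √24)/4.
  ⇒ x = 1 - sqrt(6)/2 ≈ -0.2247, 1 + sqrt(6)/2 ≈ 2.2247

f''(x) = -6/(x^3 - 3*x^2 + 3*x - 1)
Second-derivative test at each critical point:
  f''(-0.2247) = 3.2660 > 0 → local minimum
  f''(2.2247) = -3.2660 < 0 → local maximum

Critical points: x = 1 - sqrt(6)/2 ≈ -0.2247 (local minimum); x = 1 + sqrt(6)/2 ≈ 2.2247 (local maximum)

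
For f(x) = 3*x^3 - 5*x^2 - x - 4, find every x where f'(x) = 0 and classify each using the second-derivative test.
f'(x) = 9*x^2 - 10*x - 1

Solve f'(x) = 0:
  9*x^2 - 10*x - 1 = 0 has no rational roots; quadratic formula: x = (10 ± √136)/18.
  ⇒ x = 5/9 - sqrt(34)/9 ≈ -0.0923, 5/9 + sqrt(34)/9 ≈ 1.2034

f''(x) = 18*x - 10
Second-derivative test at each critical point:
  f''(-0.0923) = -11.6619 < 0 → local maximum
  f''(1.2034) = 11.6619 > 0 → local minimum

Critical points: x = 5/9 - sqrt(34)/9 ≈ -0.0923 (local maximum); x = 5/9 + sqrt(34)/9 ≈ 1.2034 (local minimum)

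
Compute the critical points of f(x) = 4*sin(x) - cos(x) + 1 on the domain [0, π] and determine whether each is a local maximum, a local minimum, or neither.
f'(x) = sin(x) + 4*cos(x)

Solve f'(x) = 0 on [0, π]:
  f'(x) = 0 ⇔ 4*cos(x) = -sin(x) ⇔ tan(x) = -4, i.e. x = arctan(-4) + nπ; keep the solutions lying in [0, π].
  ⇒ x = pi - atan(4) ≈ 1.8158

f''(x) = -4*sin(x) + cos(x)
Second-derivative test at each critical point:
  f''(1.8158) = -4.1231 < 0 → local maximum

Critical points: x = pi - atan(4) ≈ 1.8158 (local maximum)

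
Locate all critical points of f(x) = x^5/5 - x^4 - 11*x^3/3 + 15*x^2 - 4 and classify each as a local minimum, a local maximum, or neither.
f'(x) = x*(x^3 - 4*x^2 - 11*x + 30)

Solve f'(x) = 0:
  Factor: x^4 - 4*x^3 - 11*x^2 + 30*x = x*(x - 5)*(x - 2)*(x + 3) = 0.
  ⇒ x = -3, 0, 2, 5

f''(x) = 4*x^3 - 12*x^2 - 22*x + 30
Second-derivative test at each critical point:
  f''(-3) = -120 < 0 → local maximum
  f''(0) = 30 > 0 → local minimum
  f''(2) = -30 < 0 → local maximum
  f''(5) = 120 > 0 → local minimum

Critical points: x = -3 (local maximum); x = 0 (local minimum); x = 2 (local maximum); x = 5 (local minimum)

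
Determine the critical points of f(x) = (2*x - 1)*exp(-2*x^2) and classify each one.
f'(x) = 2*(-2*x*(2*x - 1) + 1)*exp(-2*x^2)

Solve f'(x) = 0:
  f'(x) = (-8*x^2 + 4*x + 2)·exp(-2*x^2) and exp(-2*x^2) > 0 for every x, so f'(x) = 0 ⇔ -8*x^2 + 4*x + 2 = 0.
  Factor: -8*x^2 + 4*x + 2 = -2*(4*x^2 - 2*x - 1); 4*x^2 - 2*x - 1 = 0 has no rational roots; quadratic formula: x = (2 ± √20)/8.
  ⇒ x = 1/4 - sqrt(5)/4 ≈ -0.3090, 1/4 + sqrt(5)/4 ≈ 0.8090

f''(x) = 4*(4*x^2*(2*x - 1) - 6*x + 1)*exp(-2*x^2)
Second-derivative test at each critical point:
  f''(-0.3090) = 7.3893 > 0 → local minimum
  f''(0.8090) = -2.4157 < 0 → local maximum

Critical points: x = 1/4 - sqrt(5)/4 ≈ -0.3090 (local minimum); x = 1/4 + sqrt(5)/4 ≈ 0.8090 (local maximum)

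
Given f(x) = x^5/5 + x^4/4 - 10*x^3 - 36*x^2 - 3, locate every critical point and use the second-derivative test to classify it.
f'(x) = x*(x^3 + x^2 - 30*x - 72)

Solve f'(x) = 0:
  Factor: x^4 + x^3 - 30*x^2 - 72*x = x*(x - 6)*(x + 3)*(x + 4) = 0.
  ⇒ x = -4, -3, 0, 6

f''(x) = 4*x^3 + 3*x^2 - 60*x - 72
Second-derivative test at each critical point:
  f''(-4) = -40 < 0 → local maximum
  f''(-3) = 27 > 0 → local minimum
  f''(0) = -72 < 0 → local maximum
  f''(6) = 540 > 0 → local minimum

Critical points: x = -4 (local maximum); x = -3 (local minimum); x = 0 (local maximum); x = 6 (local minimum)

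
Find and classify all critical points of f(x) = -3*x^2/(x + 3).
f'(x) = 3*x*(-x - 6)/(x + 3)^2

Solve f'(x) = 0:
  f'(x) = -3*x*(x + 6)/(x + 3)^2; the denominator is positive wherever f is defined, so f'(x) = 0 ⇔ -3*x^2 - 18*x = 0.
  Factor: -3*x^2 - 18*x = -3*x*(x + 6) = 0.
  ⇒ x = -6, 0

f''(x) = -54/(x^3 + 9*x^2 + 27*x + 27)
Second-derivative test at each critical point:
  f''(-6) = 2 > 0 → local minimum
  f''(0) = -2 < 0 → local maximum

Critical points: x = -6 (local minimum); x = 0 (local maximum)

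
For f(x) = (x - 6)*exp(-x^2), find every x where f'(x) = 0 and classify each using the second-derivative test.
f'(x) = (-2*x*(x - 6) + 1)*exp(-x^2)

Solve f'(x) = 0:
  f'(x) = (-2*x^2 + 12*x + 1)·exp(-x^2) and exp(-x^2) > 0 for every x, so f'(x) = 0 ⇔ -2*x^2 + 12*x + 1 = 0.
  2*x^2 - 12*x - 1 = 0 has no rational roots; quadratic formula: x = (12 ± √152)/4.
  ⇒ x = 3 - sqrt(38)/2 ≈ -0.0822, 3 + sqrt(38)/2 ≈ 6.0822

f''(x) = 2*(2*x^2*(x - 6) - 3*x + 6)*exp(-x^2)
Second-derivative test at each critical point:
  f''(-0.0822) = 12.2458 > 0 → local minimum
  f''(6.0822) = -1.059e-15 < 0 → local maximum

Critical points: x = 3 - sqrt(38)/2 ≈ -0.0822 (local minimum); x = 3 + sqrt(38)/2 ≈ 6.0822 (local maximum)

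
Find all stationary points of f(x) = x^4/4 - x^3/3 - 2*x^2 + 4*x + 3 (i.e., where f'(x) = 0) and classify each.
f'(x) = x^3 - x^2 - 4*x + 4

Solve f'(x) = 0:
  Factor: x^3 - x^2 - 4*x + 4 = (x - 2)*(x - 1)*(x + 2) = 0.
  ⇒ x = -2, 1, 2

f''(x) = 3*x^2 - 2*x - 4
Second-derivative test at each critical point:
  f''(-2) = 12 > 0 → local minimum
  f''(1) = -3 < 0 → local maximum
  f''(2) = 4 > 0 → local minimum

Critical points: x = -2 (local minimum); x = 1 (local maximum); x = 2 (local minimum)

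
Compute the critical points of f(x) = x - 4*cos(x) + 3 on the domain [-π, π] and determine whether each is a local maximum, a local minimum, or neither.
f'(x) = 4*sin(x) + 1

Solve f'(x) = 0 on [-π, π]:
  f'(x) = 0 ⇔ sin(x) = -1/4, i.e. x = arcsin(-1/4) + 2nπ or x = π − arcsin(-1/4) + 2nπ; keep the solutions lying in [-π, π].
  ⇒ x = -pi + asin(1/4) ≈ -2.8889, -asin(1/4) ≈ -0.2527

f''(x) = 4*cos(x)
Second-derivative test at each critical point:
  f''(-2.8889) = -3.8730 < 0 → local maximum
  f''(-0.2527) = 3.8730 > 0 → local minimum

Critical points: x = -pi + asin(1/4) ≈ -2.8889 (local maximum); x = -asin(1/4) ≈ -0.2527 (local minimum)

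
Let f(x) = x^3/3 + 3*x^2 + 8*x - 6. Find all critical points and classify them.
f'(x) = x^2 + 6*x + 8

Solve f'(x) = 0:
  Factor: x^2 + 6*x + 8 = (x + 2)*(x + 4) = 0.
  ⇒ x = -4, -2

f''(x) = 2*x + 6
Second-derivative test at each critical point:
  f''(-4) = -2 < 0 → local maximum
  f''(-2) = 2 > 0 → local minimum

Critical points: x = -4 (local maximum); x = -2 (local minimum)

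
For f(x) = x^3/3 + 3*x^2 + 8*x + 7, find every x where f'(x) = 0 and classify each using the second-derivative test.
f'(x) = x^2 + 6*x + 8

Solve f'(x) = 0:
  Factor: x^2 + 6*x + 8 = (x + 2)*(x + 4) = 0.
  ⇒ x = -4, -2

f''(x) = 2*x + 6
Second-derivative test at each critical point:
  f''(-4) = -2 < 0 → local maximum
  f''(-2) = 2 > 0 → local minimum

Critical points: x = -4 (local maximum); x = -2 (local minimum)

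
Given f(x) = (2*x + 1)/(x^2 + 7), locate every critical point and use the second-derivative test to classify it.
f'(x) = 2*(-x^2 - x + 7)/(x^4 + 14*x^2 + 49)

Solve f'(x) = 0:
  f'(x) = -2*(x^2 + x - 7)/(x^2 + 7)^2; the denominator is positive wherever f is defined, so f'(x) = 0 ⇔ -2*x^2 - 2*x + 14 = 0.
  Factor: -2*x^2 - 2*x + 14 = -2*(x^2 + x - 7); x^2 + x - 7 = 0 has no rational roots; quadratic formula: x = (-1 ± √29)/2.
  ⇒ x = -sqrt(29)/2 - 1/2 ≈ -3.1926, -1/2 + sqrt(29)/2 ≈ 2.1926

f''(x) = 2*(4*x^2*(2*x + 1) - (6*x + 1)*(x^2 + 7))/(x^2 + 7)^3
Second-derivative test at each critical point:
  f''(-3.1926) = 0.0364 > 0 → local minimum
  f''(2.1926) = -0.0773 < 0 → local maximum

Critical points: x = -sqrt(29)/2 - 1/2 ≈ -3.1926 (local minimum); x = -1/2 + sqrt(29)/2 ≈ 2.1926 (local maximum)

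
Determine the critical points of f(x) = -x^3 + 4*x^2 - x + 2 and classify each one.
f'(x) = -3*x^2 + 8*x - 1

Solve f'(x) = 0:
  3*x^2 - 8*x + 1 = 0 has no rational roots; quadratic formula: x = (8 ± √52)/6.
  ⇒ x = 4/3 - sqrt(13)/3 ≈ 0.1315, sqrt(13)/3 + 4/3 ≈ 2.5352

f''(x) = 8 - 6*x
Second-derivative test at each critical point:
  f''(0.1315) = 7.2111 > 0 → local minimum
  f''(2.5352) = -7.2111 < 0 → local maximum

Critical points: x = 4/3 - sqrt(13)/3 ≈ 0.1315 (local minimum); x = sqrt(13)/3 + 4/3 ≈ 2.5352 (local maximum)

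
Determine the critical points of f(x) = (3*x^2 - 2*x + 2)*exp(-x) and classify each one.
f'(x) = (-3*x^2 + 8*x - 4)*exp(-x)

Solve f'(x) = 0:
  f'(x) = (-3*x^2 + 8*x - 4)·exp(-x) and exp(-x) > 0 for every x, so f'(x) = 0 ⇔ -3*x^2 + 8*x - 4 = 0.
  Factor: -3*x^2 + 8*x - 4 = -(x - 2)*(3*x - 2) = 0.
  ⇒ x = 2/3, 2

f''(x) = (3*x^2 - 14*x + 12)*exp(-x)
Second-derivative test at each critical point:
  f''(2/3) = 2.0537 > 0 → local minimum
  f''(2) = -0.5413 < 0 → local maximum

Critical points: x = 2/3 (local minimum); x = 2 (local maximum)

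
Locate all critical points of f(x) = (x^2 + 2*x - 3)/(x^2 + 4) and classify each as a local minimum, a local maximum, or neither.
f'(x) = 2*(-x^2 + 7*x + 4)/(x^4 + 8*x^2 + 16)

Solve f'(x) = 0:
  f'(x) = -2*(x^2 - 7*x - 4)/(x^2 + 4)^2; the denominator is positive wherever f is defined, so f'(x) = 0 ⇔ -2*x^2 + 14*x + 8 = 0.
  Factor: -2*x^2 + 14*x + 8 = -2*(x^2 - 7*x - 4); x^2 - 7*x - 4 = 0 has no rational roots; quadratic formula: x = (7 ± √65)/2.
  ⇒ x = 7/2 - sqrt(65)/2 ≈ -0.5311, 7/2 + sqrt(65)/2 ≈ 7.5311

f''(x) = 2*(2*x^3 - 21*x^2 - 24*x + 28)/(x^6 + 12*x^4 + 48*x^2 + 64)
Second-derivative test at each critical point:
  f''(-0.5311) = 0.8794 > 0 → local minimum
  f''(7.5311) = -0.0044 < 0 → local maximum

Critical points: x = 7/2 - sqrt(65)/2 ≈ -0.5311 (local minimum); x = 7/2 + sqrt(65)/2 ≈ 7.5311 (local maximum)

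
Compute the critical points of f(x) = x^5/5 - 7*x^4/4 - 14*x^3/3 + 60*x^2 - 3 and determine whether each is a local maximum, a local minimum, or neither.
f'(x) = x*(x^3 - 7*x^2 - 14*x + 120)

Solve f'(x) = 0:
  Factor: x^4 - 7*x^3 - 14*x^2 + 120*x = x*(x - 6)*(x - 5)*(x + 4) = 0.
  ⇒ x = -4, 0, 5, 6

f''(x) = 4*x^3 - 21*x^2 - 28*x + 120
Second-derivative test at each critical point:
  f''(-4) = -360 < 0 → local maximum
  f''(0) = 120 > 0 → local minimum
  f''(5) = -45 < 0 → local maximum
  f''(6) = 60 > 0 → local minimum

Critical points: x = -4 (local maximum); x = 0 (local minimum); x = 5 (local maximum); x = 6 (local minimum)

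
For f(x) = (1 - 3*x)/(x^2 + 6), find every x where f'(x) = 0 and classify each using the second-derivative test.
f'(x) = (3*x^2 - 2*x - 18)/(x^4 + 12*x^2 + 36)

Solve f'(x) = 0:
  f'(x) = (3*x^2 - 2*x - 18)/(x^2 + 6)^2; the denominator is positive wherever f is defined, so f'(x) = 0 ⇔ 3*x^2 - 2*x - 18 = 0.
  3*x^2 - 2*x - 18 = 0 has no rational roots; quadratic formula: x = (2 ± √220)/6.
  ⇒ x = 1/3 - sqrt(55)/3 ≈ -2.1387, 1/3 + sqrt(55)/3 ≈ 2.8054

f''(x) = 2*(4*x^2*(1 - 3*x) + (9*x - 1)*(x^2 + 6))/(x^2 + 6)^3
Second-derivative test at each critical point:
  f''(-2.1387) = -0.1327 < 0 → local maximum
  f''(2.8054) = 0.0771 > 0 → local minimum

Critical points: x = 1/3 - sqrt(55)/3 ≈ -2.1387 (local maximum); x = 1/3 + sqrt(55)/3 ≈ 2.8054 (local minimum)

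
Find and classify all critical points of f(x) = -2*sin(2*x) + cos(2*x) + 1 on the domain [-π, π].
f'(x) = -2*sin(2*x) - 4*cos(2*x)

Solve f'(x) = 0 on [-π, π]:
  f'(x) = 0 ⇔ -2*cos(2*x) = sin(2*x) ⇔ tan(2*x) = -2, i.e. 2*x = arctan(-2) + nπ; keep the solutions lying in [-π, π].
  ⇒ x = -pi/2 - atan(2)/2 ≈ -2.1244, -atan(2)/2 ≈ -0.5536, -atan(2)/2 + pi/2 ≈ 1.0172, pi - atan(2)/2 ≈ 2.5880

f''(x) = 8*sin(2*x) - 4*cos(2*x)
Second-derivative test at each critical point:
  f''(-2.1244) = 8.9443 > 0 → local minimum
  f''(-0.5536) = -8.9443 < 0 → local maximum
  f''(1.0172) = 8.9443 > 0 → local minimum
  f''(2.5880) = -8.9443 < 0 → local maximum

Critical points: x = -pi/2 - atan(2)/2 ≈ -2.1244 (local minimum); x = -atan(2)/2 ≈ -0.5536 (local maximum); x = -atan(2)/2 + pi/2 ≈ 1.0172 (local minimum); x = pi - atan(2)/2 ≈ 2.5880 (local maximum)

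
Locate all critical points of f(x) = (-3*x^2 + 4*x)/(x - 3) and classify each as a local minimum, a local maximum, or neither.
f'(x) = 3*(-x^2 + 6*x - 4)/(x^2 - 6*x + 9)

Solve f'(x) = 0:
  f'(x) = -3*(x^2 - 6*x + 4)/(x - 3)^2; the denominator is positive wherever f is defined, so f'(x) = 0 ⇔ -3*x^2 + 18*x - 12 = 0.
  Factor: -3*x^2 + 18*x - 12 = -3*(x^2 - 6*x + 4); x^2 - 6*x + 4 = 0 has no rational roots; quadratic formula: x = (6 ± √20)/2.
  ⇒ x = 3 - sqrt(5) ≈ 0.7639, sqrt(5) + 3 ≈ 5.2361

f''(x) = -30/(x^3 - 9*x^2 + 27*x - 27)
Second-derivative test at each critical point:
  f''(0.7639) = 2.6833 > 0 → local minimum
  f''(5.2361) = -2.6833 < 0 → local maximum

Critical points: x = 3 - sqrt(5) ≈ 0.7639 (local minimum); x = sqrt(5) + 3 ≈ 5.2361 (local maximum)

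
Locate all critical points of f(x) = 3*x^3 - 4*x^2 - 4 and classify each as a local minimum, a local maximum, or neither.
f'(x) = x*(9*x - 8)

Solve f'(x) = 0:
  Factor: 9*x^2 - 8*x = x*(9*x - 8) = 0.
  ⇒ x = 0, 8/9

f''(x) = 18*x - 8
Second-derivative test at each critical point:
  f''(0) = -8 < 0 → local maximum
  f''(8/9) = 8 > 0 → local minimum

Critical points: x = 0 (local maximum); x = 8/9 (local minimum)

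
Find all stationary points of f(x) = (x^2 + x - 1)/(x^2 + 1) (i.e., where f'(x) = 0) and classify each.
f'(x) = (-x^2 + 4*x + 1)/(x^4 + 2*x^2 + 1)

Solve f'(x) = 0:
  f'(x) = -(x^2 - 4*x - 1)/(x^2 + 1)^2; the denominator is positive wherever f is defined, so f'(x) = 0 ⇔ -x^2 + 4*x + 1 = 0.
  x^2 - 4*x - 1 = 0 has no rational roots; quadratic formula: x = (4 ± √20)/2.
  ⇒ x = 2 - sqrt(5) ≈ -0.2361, 2 + sqrt(5) ≈ 4.2361

f''(x) = 2*(x^3 - 6*x^2 - 3*x + 2)/(x^6 + 3*x^4 + 3*x^2 + 1)
Second-derivative test at each critical point:
  f''(-0.2361) = 4.0125 > 0 → local minimum
  f''(4.2361) = -0.0125 < 0 → local maximum

Critical points: x = 2 - sqrt(5) ≈ -0.2361 (local minimum); x = 2 + sqrt(5) ≈ 4.2361 (local maximum)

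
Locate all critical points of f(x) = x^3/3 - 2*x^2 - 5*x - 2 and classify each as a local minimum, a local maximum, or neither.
f'(x) = x^2 - 4*x - 5

Solve f'(x) = 0:
  Factor: x^2 - 4*x - 5 = (x - 5)*(x + 1) = 0.
  ⇒ x = -1, 5

f''(x) = 2*x - 4
Second-derivative test at each critical point:
  f''(-1) = -6 < 0 → local maximum
  f''(5) = 6 > 0 → local minimum

Critical points: x = -1 (local maximum); x = 5 (local minimum)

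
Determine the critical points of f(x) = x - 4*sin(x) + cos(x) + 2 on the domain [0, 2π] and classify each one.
f'(x) = -sin(x) - 4*cos(x) + 1

Solve f'(x) = 0 on [0, 2π]:
  f'(x) = 0 ⇔ -sin(x) - 4*cos(x) = -1. Write the left side as R·cos(x + φ) with R = √((-4)² + 1²) = sqrt(17), cos φ = -4*sqrt(17)/17, sin φ = sqrt(17)/17; then cos(x + φ) = -sqrt(17)/17. Solve for x and keep the solutions lying in [0, 2π].
  ⇒ x = pi/2 ≈ 1.5708, -atan(15/8) + 2*pi ≈ 5.2023

f''(x) = 4*sin(x) - cos(x)
Second-derivative test at each critical point:
  f''(1.5708) = 4 > 0 → local minimum
  f''(5.2023) = -4 < 0 → local maximum

Critical points: x = pi/2 ≈ 1.5708 (local minimum); x = -atan(15/8) + 2*pi ≈ 5.2023 (local maximum)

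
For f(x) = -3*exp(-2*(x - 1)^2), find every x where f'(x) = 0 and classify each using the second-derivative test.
f'(x) = 12*(x - 1)*exp(-2*(x - 1)^2)

Solve f'(x) = 0:
  f'(x) = (12*x - 12)·exp(-2*(x - 1)^2) and exp(-2*(x - 1)^2) > 0 for every x, so f'(x) = 0 ⇔ 12*x - 12 = 0.
  Factor: 12*x - 12 = 12*(x - 1) = 0.
  ⇒ x = 1

f''(x) = 12*(1 - 4*(x - 1)^2)*exp(-2*(x - 1)^2)
Second-derivative test at each critical point:
  f''(1) = 12 > 0 → local minimum

Critical points: x = 1 (local minimum)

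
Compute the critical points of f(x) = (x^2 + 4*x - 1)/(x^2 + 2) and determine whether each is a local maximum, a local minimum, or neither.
f'(x) = 2*(-2*x^2 + 3*x + 4)/(x^4 + 4*x^2 + 4)

Solve f'(x) = 0:
  f'(x) = -2*(2*x^2 - 3*x - 4)/(x^2 + 2)^2; the denominator is positive wherever f is defined, so f'(x) = 0 ⇔ -4*x^2 + 6*x + 8 = 0.
  Factor: -4*x^2 + 6*x + 8 = -2*(2*x^2 - 3*x - 4); 2*x^2 - 3*x - 4 = 0 has no rational roots; quadratic formula: x = (3 ± √41)/4.
  ⇒ x = 3/4 - sqrt(41)/4 ≈ -0.8508, 3/4 + sqrt(41)/4 ≈ 2.3508

f''(x) = 2*(4*x^3 - 9*x^2 - 24*x + 6)/(x^6 + 6*x^4 + 12*x^2 + 8)
Second-derivative test at each critical point:
  f''(-0.8508) = 1.7261 > 0 → local minimum
  f''(2.3508) = -0.2261 < 0 → local maximum

Critical points: x = 3/4 - sqrt(41)/4 ≈ -0.8508 (local minimum); x = 3/4 + sqrt(41)/4 ≈ 2.3508 (local maximum)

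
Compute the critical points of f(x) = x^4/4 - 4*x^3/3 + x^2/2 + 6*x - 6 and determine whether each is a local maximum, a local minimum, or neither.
f'(x) = x^3 - 4*x^2 + x + 6

Solve f'(x) = 0:
  Factor: x^3 - 4*x^2 + x + 6 = (x - 3)*(x - 2)*(x + 1) = 0.
  ⇒ x = -1, 2, 3

f''(x) = 3*x^2 - 8*x + 1
Second-derivative test at each critical point:
  f''(-1) = 12 > 0 → local minimum
  f''(2) = -3 < 0 → local maximum
  f''(3) = 4 > 0 → local minimum

Critical points: x = -1 (local minimum); x = 2 (local maximum); x = 3 (local minimum)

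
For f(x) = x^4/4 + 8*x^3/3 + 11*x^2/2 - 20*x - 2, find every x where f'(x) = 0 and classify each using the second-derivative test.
f'(x) = x^3 + 8*x^2 + 11*x - 20

Solve f'(x) = 0:
  Factor: x^3 + 8*x^2 + 11*x - 20 = (x - 1)*(x + 4)*(x + 5) = 0.
  ⇒ x = -5, -4, 1

f''(x) = 3*x^2 + 16*x + 11
Second-derivative test at each critical point:
  f''(-5) = 6 > 0 → local minimum
  f''(-4) = -5 < 0 → local maximum
  f''(1) = 30 > 0 → local minimum

Critical points: x = -5 (local minimum); x = -4 (local maximum); x = 1 (local minimum)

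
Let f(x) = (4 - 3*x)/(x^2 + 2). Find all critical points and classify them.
f'(x) = (3*x^2 - 8*x - 6)/(x^4 + 4*x^2 + 4)

Solve f'(x) = 0:
  f'(x) = (3*x^2 - 8*x - 6)/(x^2 + 2)^2; the denominator is positive wherever f is defined, so f'(x) = 0 ⇔ 3*x^2 - 8*x - 6 = 0.
  3*x^2 - 8*x - 6 = 0 has no rational roots; quadratic formula: x = (8 ± √136)/6.
  ⇒ x = 4/3 - sqrt(34)/3 ≈ -0.6103, 4/3 + sqrt(34)/3 ≈ 3.2770

f''(x) = 2*(4*x^2*(4 - 3*x) + (9*x - 4)*(x^2 + 2))/(x^2 + 2)^3
Second-derivative test at each critical point:
  f''(-0.6103) = -2.0719 < 0 → local maximum
  f''(3.2770) = 0.0719 > 0 → local minimum

Critical points: x = 4/3 - sqrt(34)/3 ≈ -0.6103 (local maximum); x = 4/3 + sqrt(34)/3 ≈ 3.2770 (local minimum)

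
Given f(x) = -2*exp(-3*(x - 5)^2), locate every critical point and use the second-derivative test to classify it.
f'(x) = 12*(x - 5)*exp(-3*(x - 5)^2)

Solve f'(x) = 0:
  f'(x) = (12*x - 60)·exp(-3*(x - 5)^2) and exp(-3*(x - 5)^2) > 0 for every x, so f'(x) = 0 ⇔ 12*x - 60 = 0.
  Factor: 12*x - 60 = 12*(x - 5) = 0.
  ⇒ x = 5

f''(x) = 12*(1 - 6*(x - 5)^2)*exp(-3*(x - 5)^2)
Second-derivative test at each critical point:
  f''(5) = 12 > 0 → local minimum

Critical points: x = 5 (local minimum)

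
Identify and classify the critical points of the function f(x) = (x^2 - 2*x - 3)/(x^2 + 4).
f'(x) = 2*(x^2 + 7*x - 4)/(x^4 + 8*x^2 + 16)

Solve f'(x) = 0:
  f'(x) = 2*(x^2 + 7*x - 4)/(x^2 + 4)^2; the denominator is positive wherever f is defined, so f'(x) = 0 ⇔ 2*x^2 + 14*x - 8 = 0.
  Factor: 2*x^2 + 14*x - 8 = 2*(x^2 + 7*x - 4); x^2 + 7*x - 4 = 0 has no rational roots; quadratic formula: x = (-7 ± √65)/2.
  ⇒ x = -sqrt(65)/2 - 7/2 ≈ -7.5311, -7/2 + sqrt(65)/2 ≈ 0.5311

f''(x) = 2*(-2*x^3 - 21*x^2 + 24*x + 28)/(x^6 + 12*x^4 + 48*x^2 + 64)
Second-derivative test at each critical point:
  f''(-7.5311) = -0.0044 < 0 → local maximum
  f''(0.5311) = 0.8794 > 0 → local minimum

Critical points: x = -sqrt(65)/2 - 7/2 ≈ -7.5311 (local maximum); x = -7/2 + sqrt(65)/2 ≈ 0.5311 (local minimum)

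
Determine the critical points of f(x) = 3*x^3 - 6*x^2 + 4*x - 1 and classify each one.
f'(x) = 9*x^2 - 12*x + 4

Solve f'(x) = 0:
  Factor: 9*x^2 - 12*x + 4 = (3*x - 2)^2 = 0.
  ⇒ x = 2/3

f''(x) = 18*x - 12
Second-derivative test at each critical point:
  f''(2/3) = 0, so the second-derivative test is inconclusive; use the first-derivative test: f'(5/12) = 0.5625, f'(11/12) = 0.5625 — f' is positive on both sides (no sign change) → neither a local maximum nor a local minimum

Critical points: x = 2/3 (neither)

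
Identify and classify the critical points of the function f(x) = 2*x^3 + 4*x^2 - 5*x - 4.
f'(x) = 6*x^2 + 8*x - 5

Solve f'(x) = 0:
  6*x^2 + 8*x - 5 = 0 has no rational roots; quadratic formula: x = (-8 ± √184)/12.
  ⇒ x = -sqrt(46)/6 - 2/3 ≈ -1.7971, -2/3 + sqrt(46)/6 ≈ 0.4637

f''(x) = 12*x + 8
Second-derivative test at each critical point:
  f''(-1.7971) = -13.5647 < 0 → local maximum
  f''(0.4637) = 13.5647 > 0 → local minimum

Critical points: x = -sqrt(46)/6 - 2/3 ≈ -1.7971 (local maximum); x = -2/3 + sqrt(46)/6 ≈ 0.4637 (local minimum)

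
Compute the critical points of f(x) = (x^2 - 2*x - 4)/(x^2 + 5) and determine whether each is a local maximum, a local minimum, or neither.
f'(x) = 2*(x^2 + 9*x - 5)/(x^4 + 10*x^2 + 25)

Solve f'(x) = 0:
  f'(x) = 2*(x^2 + 9*x - 5)/(x^2 + 5)^2; the denominator is positive wherever f is defined, so f'(x) = 0 ⇔ 2*x^2 + 18*x - 10 = 0.
  Factor: 2*x^2 + 18*x - 10 = 2*(x^2 + 9*x - 5); x^2 + 9*x - 5 = 0 has no rational roots; quadratic formula: x = (-9 ± √101)/2.
  ⇒ x = -sqrt(101)/2 - 9/2 ≈ -9.5249, -9/2 + sqrt(101)/2 ≈ 0.5249

f''(x) = 2*(-2*x^3 - 27*x^2 + 30*x + 45)/(x^6 + 15*x^4 + 75*x^2 + 125)
Second-derivative test at each critical point:
  f''(-9.5249) = -0.0022 < 0 → local maximum
  f''(0.5249) = 0.7222 > 0 → local minimum

Critical points: x = -sqrt(101)/2 - 9/2 ≈ -9.5249 (local maximum); x = -9/2 + sqrt(101)/2 ≈ 0.5249 (local minimum)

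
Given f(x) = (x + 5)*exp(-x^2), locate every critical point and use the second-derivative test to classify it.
f'(x) = (-2*x*(x + 5) + 1)*exp(-x^2)

Solve f'(x) = 0:
  f'(x) = (-2*x^2 - 10*x + 1)·exp(-x^2) and exp(-x^2) > 0 for every x, so f'(x) = 0 ⇔ -2*x^2 - 10*x + 1 = 0.
  2*x^2 + 10*x - 1 = 0 has no rational roots; quadratic formula: x = (-10 ± √108)/4.
  ⇒ x = -3*sqrt(3)/2 - 5/2 ≈ -5.0981, -5/2 + 3*sqrt(3)/2 ≈ 0.0981

f''(x) = 2*(2*x^2*(x + 5) - 3*x - 5)*exp(-x^2)
Second-derivative test at each critical point:
  f''(-5.0981) = 5.361e-11 > 0 → local minimum
  f''(0.0981) = -10.2928 < 0 → local maximum

Critical points: x = -3*sqrt(3)/2 - 5/2 ≈ -5.0981 (local minimum); x = -5/2 + 3*sqrt(3)/2 ≈ 0.0981 (local maximum)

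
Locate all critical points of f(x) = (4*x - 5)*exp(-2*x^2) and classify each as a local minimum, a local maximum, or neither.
f'(x) = 4*(-x*(4*x - 5) + 1)*exp(-2*x^2)

Solve f'(x) = 0:
  f'(x) = (-16*x^2 + 20*x + 4)·exp(-2*x^2) and exp(-2*x^2) > 0 for every x, so f'(x) = 0 ⇔ -16*x^2 + 20*x + 4 = 0.
  Factor: -16*x^2 + 20*x + 4 = -4*(4*x^2 - 5*x - 1); 4*x^2 - 5*x - 1 = 0 has no rational roots; quadratic formula: x = (5 ± √41)/8.
  ⇒ x = 5/8 - sqrt(41)/8 ≈ -0.1754, 5/8 + sqrt(41)/8 ≈ 1.4254

f''(x) = 4*(4*x^2*(4*x - 5) - 12*x + 5)*exp(-2*x^2)
Second-derivative test at each critical point:
  f''(-0.1754) = 24.0842 > 0 → local minimum
  f''(1.4254) = -0.4403 < 0 → local maximum

Critical points: x = 5/8 - sqrt(41)/8 ≈ -0.1754 (local minimum); x = 5/8 + sqrt(41)/8 ≈ 1.4254 (local maximum)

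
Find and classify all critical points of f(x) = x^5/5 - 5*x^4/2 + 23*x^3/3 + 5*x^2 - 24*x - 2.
f'(x) = x^4 - 10*x^3 + 23*x^2 + 10*x - 24

Solve f'(x) = 0:
  Factor: x^4 - 10*x^3 + 23*x^2 + 10*x - 24 = (x - 6)*(x - 4)*(x - 1)*(x + 1) = 0.
  ⇒ x = -1, 1, 4, 6

f''(x) = 4*x^3 - 30*x^2 + 46*x + 10
Second-derivative test at each critical point:
  f''(-1) = -70 < 0 → local maximum
  f''(1) = 30 > 0 → local minimum
  f''(4) = -30 < 0 → local maximum
  f''(6) = 70 > 0 → local minimum

Critical points: x = -1 (local maximum); x = 1 (local minimum); x = 4 (local maximum); x = 6 (local minimum)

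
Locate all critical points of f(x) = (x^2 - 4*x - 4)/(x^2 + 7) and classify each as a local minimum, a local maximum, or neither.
f'(x) = 2*(2*x^2 + 11*x - 14)/(x^4 + 14*x^2 + 49)

Solve f'(x) = 0:
  f'(x) = 2*(2*x^2 + 11*x - 14)/(x^2 + 7)^2; the denominator is positive wherever f is defined, so f'(x) = 0 ⇔ 4*x^2 + 22*x - 28 = 0.
  Factor: 4*x^2 + 22*x - 28 = 2*(2*x^2 + 11*x - 14); 2*x^2 + 11*x - 14 = 0 has no rational roots; quadratic formula: x = (-11 ± √233)/4.
  ⇒ x = -sqrt(233)/4 - 11/4 ≈ -6.5661, -11/4 + sqrt(233)/4 ≈ 1.0661

f''(x) = 2*(-4*x^3 - 33*x^2 + 84*x + 77)/(x^6 + 21*x^4 + 147*x^2 + 343)
Second-derivative test at each critical point:
  f''(-6.5661) = -0.0122 < 0 → local maximum
  f''(1.0661) = 0.4611 > 0 → local minimum

Critical points: x = -sqrt(233)/4 - 11/4 ≈ -6.5661 (local maximum); x = -11/4 + sqrt(233)/4 ≈ 1.0661 (local minimum)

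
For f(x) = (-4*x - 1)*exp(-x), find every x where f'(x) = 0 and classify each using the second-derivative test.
f'(x) = (4*x - 3)*exp(-x)

Solve f'(x) = 0:
  f'(x) = (4*x - 3)·exp(-x) and exp(-x) > 0 for every x, so f'(x) = 0 ⇔ 4*x - 3 = 0.
  4*x - 3 = 0.
  ⇒ x = 3/4

f''(x) = (7 - 4*x)*exp(-x)
Second-derivative test at each critical point:
  f''(3/4) = 1.8895 > 0 → local minimum

Critical points: x = 3/4 (local minimum)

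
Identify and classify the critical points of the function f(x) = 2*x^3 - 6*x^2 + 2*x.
f'(x) = 6*x^2 - 12*x + 2

Solve f'(x) = 0:
  Factor: 6*x^2 - 12*x + 2 = 2*(3*x^2 - 6*x + 1); 3*x^2 - 6*x + 1 = 0 has no rational roots; quadratic formula: x = (6 ± √24)/6.
  ⇒ x = 1 - sqrt(6)/3 ≈ 0.1835, sqrt(6)/3 + 1 ≈ 1.8165

f''(x) = 12*x - 12
Second-derivative test at each critical point:
  f''(0.1835) = -9.7980 < 0 → local maximum
  f''(1.8165) = 9.7980 > 0 → local minimum

Critical points: x = 1 - sqrt(6)/3 ≈ 0.1835 (local maximum); x = sqrt(6)/3 + 1 ≈ 1.8165 (local minimum)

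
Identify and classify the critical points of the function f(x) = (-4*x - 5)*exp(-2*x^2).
f'(x) = 4*(x*(4*x + 5) - 1)*exp(-2*x^2)

Solve f'(x) = 0:
  f'(x) = (16*x^2 + 20*x - 4)·exp(-2*x^2) and exp(-2*x^2) > 0 for every x, so f'(x) = 0 ⇔ 16*x^2 + 20*x - 4 = 0.
  Factor: 16*x^2 + 20*x - 4 = 4*(4*x^2 + 5*x - 1); 4*x^2 + 5*x - 1 = 0 has no rational roots; quadratic formula: x = (-5 ± √41)/8.
  ⇒ x = -sqrt(41)/8 - 5/8 ≈ -1.4254, -5/8 + sqrt(41)/8 ≈ 0.1754

f''(x) = 4*(-16*x^3 - 20*x^2 + 12*x + 5)*exp(-2*x^2)
Second-derivative test at each critical point:
  f''(-1.4254) = -0.4403 < 0 → local maximum
  f''(0.1754) = 24.0842 > 0 → local minimum

Critical points: x = -sqrt(41)/8 - 5/8 ≈ -1.4254 (local maximum); x = -5/8 + sqrt(41)/8 ≈ 0.1754 (local minimum)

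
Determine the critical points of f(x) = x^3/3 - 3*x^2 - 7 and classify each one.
f'(x) = x*(x - 6)

Solve f'(x) = 0:
  Factor: x^2 - 6*x = x*(x - 6) = 0.
  ⇒ x = 0, 6

f''(x) = 2*x - 6
Second-derivative test at each critical point:
  f''(0) = -6 < 0 → local maximum
  f''(6) = 6 > 0 → local minimum

Critical points: x = 0 (local maximum); x = 6 (local minimum)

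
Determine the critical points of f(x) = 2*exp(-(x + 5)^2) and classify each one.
f'(x) = 4*(-x - 5)*exp(-(x + 5)^2)

Solve f'(x) = 0:
  f'(x) = (-4*x - 20)·exp(-(x + 5)^2) and exp(-(x + 5)^2) > 0 for every x, so f'(x) = 0 ⇔ -4*x - 20 = 0.
  Factor: -4*x - 20 = -4*(x + 5) = 0.
  ⇒ x = -5

f''(x) = 4*(2*(x + 5)^2 - 1)*exp(-(x + 5)^2)
Second-derivative test at each critical point:
  f''(-5) = -4 < 0 → local maximum

Critical points: x = -5 (local maximum)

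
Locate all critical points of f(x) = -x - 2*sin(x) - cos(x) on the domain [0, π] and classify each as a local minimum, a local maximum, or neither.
f'(x) = sin(x) - 2*cos(x) - 1

Solve f'(x) = 0 on [0, π]:
  f'(x) = 0 ⇔ sin(x) - 2*cos(x) = 1. Write the left side as R·cos(x + φ) with R = √((-2)² + (-1)²) = sqrt(5), cos φ = -2*sqrt(5)/5, sin φ = -sqrt(5)/5; then cos(x + φ) = sqrt(5)/5. Solve for x and keep the solutions lying in [0, π].
  ⇒ x = pi/2 ≈ 1.5708

f''(x) = 2*sin(x) + cos(x)
Second-derivative test at each critical point:
  f''(1.5708) = 2 > 0 → local minimum

Critical points: x = pi/2 ≈ 1.5708 (local minimum)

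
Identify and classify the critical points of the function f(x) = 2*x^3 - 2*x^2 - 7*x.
f'(x) = 6*x^2 - 4*x - 7

Solve f'(x) = 0:
  6*x^2 - 4*x - 7 = 0 has no rational roots; quadratic formula: x = (4 ± √184)/12.
  ⇒ x = 1/3 - sqrt(46)/6 ≈ -0.7971, 1/3 + sqrt(46)/6 ≈ 1.4637

f''(x) = 12*x - 4
Second-derivative test at each critical point:
  f''(-0.7971) = -13.5647 < 0 → local maximum
  f''(1.4637) = 13.5647 > 0 → local minimum

Critical points: x = 1/3 - sqrt(46)/6 ≈ -0.7971 (local maximum); x = 1/3 + sqrt(46)/6 ≈ 1.4637 (local minimum)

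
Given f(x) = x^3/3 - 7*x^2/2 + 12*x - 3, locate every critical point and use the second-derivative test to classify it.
f'(x) = x^2 - 7*x + 12

Solve f'(x) = 0:
  Factor: x^2 - 7*x + 12 = (x - 4)*(x - 3) = 0.
  ⇒ x = 3, 4

f''(x) = 2*x - 7
Second-derivative test at each critical point:
  f''(3) = -1 < 0 → local maximum
  f''(4) = 1 > 0 → local minimum

Critical points: x = 3 (local maximum); x = 4 (local minimum)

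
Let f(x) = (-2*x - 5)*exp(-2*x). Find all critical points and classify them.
f'(x) = 4*(x + 2)*exp(-2*x)

Solve f'(x) = 0:
  f'(x) = (4*x + 8)·exp(-2*x) and exp(-2*x) > 0 for every x, so f'(x) = 0 ⇔ 4*x + 8 = 0.
  Factor: 4*x + 8 = 4*(x + 2) = 0.
  ⇒ x = -2

f''(x) = 4*(-2*x - 3)*exp(-2*x)
Second-derivative test at each critical point:
  f''(-2) = 218.3926 > 0 → local minimum

Critical points: x = -2 (local minimum)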